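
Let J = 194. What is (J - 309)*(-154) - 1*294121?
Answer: -276411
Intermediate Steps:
(J - 309)*(-154) - 1*294121 = (194 - 309)*(-154) - 1*294121 = -115*(-154) - 294121 = 17710 - 294121 = -276411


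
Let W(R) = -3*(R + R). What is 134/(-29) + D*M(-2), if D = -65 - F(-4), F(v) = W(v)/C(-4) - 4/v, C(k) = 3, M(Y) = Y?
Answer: 4158/29 ≈ 143.38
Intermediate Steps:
W(R) = -6*R
F(v) = -4/v - 2*v (F(v) = -6*v/3 - 4/v = -6*v*(⅓) - 4/v = -2*v - 4/v = -4/v - 2*v)
D = -74 (D = -65 - (-4/(-4) - 2*(-4)) = -65 - (-4*(-¼) + 8) = -65 - (1 + 8) = -65 - 1*9 = -65 - 9 = -74)
134/(-29) + D*M(-2) = 134/(-29) - 74*(-2) = 134*(-1/29) + 148 = -134/29 + 148 = 4158/29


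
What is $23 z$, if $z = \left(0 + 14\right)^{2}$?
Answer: $4508$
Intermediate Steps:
$z = 196$ ($z = 14^{2} = 196$)
$23 z = 23 \cdot 196 = 4508$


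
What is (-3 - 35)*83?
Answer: -3154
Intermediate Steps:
(-3 - 35)*83 = -38*83 = -3154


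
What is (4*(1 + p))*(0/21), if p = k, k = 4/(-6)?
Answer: 0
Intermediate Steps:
k = -⅔ (k = 4*(-⅙) = -⅔ ≈ -0.66667)
p = -⅔ ≈ -0.66667
(4*(1 + p))*(0/21) = (4*(1 - ⅔))*(0/21) = (4*(⅓))*(0*(1/21)) = (4/3)*0 = 0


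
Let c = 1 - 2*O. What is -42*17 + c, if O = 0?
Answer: -713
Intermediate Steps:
c = 1 (c = 1 - 2*0 = 1 + 0 = 1)
-42*17 + c = -42*17 + 1 = -714 + 1 = -713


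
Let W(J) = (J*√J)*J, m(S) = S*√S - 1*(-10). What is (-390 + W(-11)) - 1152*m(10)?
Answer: -11910 - 11520*√10 + 121*I*√11 ≈ -48339.0 + 401.31*I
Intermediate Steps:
m(S) = 10 + S^(3/2) (m(S) = S^(3/2) + 10 = 10 + S^(3/2))
W(J) = J^(5/2) (W(J) = J^(3/2)*J = J^(5/2))
(-390 + W(-11)) - 1152*m(10) = (-390 + (-11)^(5/2)) - 1152*(10 + 10^(3/2)) = (-390 + 121*I*√11) - 1152*(10 + 10*√10) = (-390 + 121*I*√11) + (-11520 - 11520*√10) = -11910 - 11520*√10 + 121*I*√11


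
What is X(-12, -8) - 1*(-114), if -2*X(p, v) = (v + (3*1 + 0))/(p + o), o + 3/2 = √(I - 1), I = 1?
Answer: 3073/27 ≈ 113.81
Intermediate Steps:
o = -3/2 (o = -3/2 + √(1 - 1) = -3/2 + √0 = -3/2 + 0 = -3/2 ≈ -1.5000)
X(p, v) = -(3 + v)/(2*(-3/2 + p)) (X(p, v) = -(v + (3*1 + 0))/(2*(p - 3/2)) = -(v + (3 + 0))/(2*(-3/2 + p)) = -(v + 3)/(2*(-3/2 + p)) = -(3 + v)/(2*(-3/2 + p)))
X(-12, -8) - 1*(-114) = (-3 - 1*(-8))/(-3 + 2*(-12)) - 1*(-114) = (-3 + 8)/(-3 - 24) + 114 = 5/(-27) + 114 = -1/27*5 + 114 = -5/27 + 114 = 3073/27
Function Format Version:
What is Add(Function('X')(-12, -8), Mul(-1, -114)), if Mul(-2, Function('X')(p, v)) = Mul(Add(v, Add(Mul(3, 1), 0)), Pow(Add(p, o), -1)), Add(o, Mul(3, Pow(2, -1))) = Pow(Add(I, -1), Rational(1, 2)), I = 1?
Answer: Rational(3073, 27) ≈ 113.81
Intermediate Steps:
o = Rational(-3, 2) (o = Add(Rational(-3, 2), Pow(Add(1, -1), Rational(1, 2))) = Add(Rational(-3, 2), Pow(0, Rational(1, 2))) = Add(Rational(-3, 2), 0) = Rational(-3, 2) ≈ -1.5000)
Function('X')(p, v) = Mul(Rational(-1, 2), Pow(Add(Rational(-3, 2), p), -1), Add(3, v)) (Function('X')(p, v) = Mul(Rational(-1, 2), Mul(Add(v, Add(Mul(3, 1), 0)), Pow(Add(p, Rational(-3, 2)), -1))) = Mul(Rational(-1, 2), Mul(Add(v, Add(3, 0)), Pow(Add(Rational(-3, 2), p), -1))) = Mul(Rational(-1, 2), Mul(Add(v, 3), Pow(Add(Rational(-3, 2), p), -1))) = Mul(Rational(-1, 2), Mul(Add(3, v), Pow(Add(Rational(-3, 2), p), -1))) = Mul(Rational(-1, 2), Mul(Pow(Add(Rational(-3, 2), p), -1), Add(3, v))) = Mul(Rational(-1, 2), Pow(Add(Rational(-3, 2), p), -1), Add(3, v)))
Add(Function('X')(-12, -8), Mul(-1, -114)) = Add(Mul(Pow(Add(-3, Mul(2, -12)), -1), Add(-3, Mul(-1, -8))), Mul(-1, -114)) = Add(Mul(Pow(Add(-3, -24), -1), Add(-3, 8)), 114) = Add(Mul(Pow(-27, -1), 5), 114) = Add(Mul(Rational(-1, 27), 5), 114) = Add(Rational(-5, 27), 114) = Rational(3073, 27)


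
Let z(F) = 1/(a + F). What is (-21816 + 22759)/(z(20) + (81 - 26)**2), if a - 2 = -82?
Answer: 56580/181499 ≈ 0.31174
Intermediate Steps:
a = -80 (a = 2 - 82 = -80)
z(F) = 1/(-80 + F)
(-21816 + 22759)/(z(20) + (81 - 26)**2) = (-21816 + 22759)/(1/(-80 + 20) + (81 - 26)**2) = 943/(1/(-60) + 55**2) = 943/(-1/60 + 3025) = 943/(181499/60) = 943*(60/181499) = 56580/181499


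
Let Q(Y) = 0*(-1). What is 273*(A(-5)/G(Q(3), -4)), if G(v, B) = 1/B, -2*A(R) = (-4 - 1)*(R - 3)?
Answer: 21840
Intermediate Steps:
Q(Y) = 0
A(R) = -15/2 + 5*R/2 (A(R) = -(-4 - 1)*(R - 3)/2 = -(-5)*(-3 + R)/2 = -(15 - 5*R)/2 = -15/2 + 5*R/2)
273*(A(-5)/G(Q(3), -4)) = 273*((-15/2 + (5/2)*(-5))/(1/(-4))) = 273*((-15/2 - 25/2)/(-¼)) = 273*(-20*(-4)) = 273*80 = 21840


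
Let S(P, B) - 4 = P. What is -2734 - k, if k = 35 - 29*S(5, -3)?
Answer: -2508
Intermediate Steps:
S(P, B) = 4 + P
k = -226 (k = 35 - 29*(4 + 5) = 35 - 29*9 = 35 - 261 = -226)
-2734 - k = -2734 - 1*(-226) = -2734 + 226 = -2508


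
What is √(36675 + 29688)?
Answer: √66363 ≈ 257.61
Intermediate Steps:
√(36675 + 29688) = √66363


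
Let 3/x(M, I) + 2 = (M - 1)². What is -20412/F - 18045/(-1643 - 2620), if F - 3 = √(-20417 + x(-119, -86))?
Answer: 516111179487/417906927445 + 20412*I*√4232493139274/294093545 ≈ 1.235 + 142.79*I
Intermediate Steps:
x(M, I) = 3/(-2 + (-1 + M)²) (x(M, I) = 3/(-2 + (M - 1)²) = 3/(-2 + (-1 + M)²))
F = 3 + I*√4232493139274/14398 (F = 3 + √(-20417 + 3/(-2 + (-1 - 119)²)) = 3 + √(-20417 + 3/(-2 + (-120)²)) = 3 + √(-20417 + 3/(-2 + 14400)) = 3 + √(-20417 + 3/14398) = 3 + √(-293963963/14398) = 3 + I*√4232493139274/14398 ≈ 3.0 + 142.89*I)
-20412/F - 18045/(-1643 - 2620) = -20412/(3 + I*√4232493139274/14398) - 18045/(-1643 - 2620) = -20412/(3 + I*√4232493139274/14398) - 18045/(-4263) = -20412/(3 + I*√4232493139274/14398) - 18045*(-1/4263) = -20412/(3 + I*√4232493139274/14398) + 6015/1421 = 6015/1421 - 20412/(3 + I*√4232493139274/14398)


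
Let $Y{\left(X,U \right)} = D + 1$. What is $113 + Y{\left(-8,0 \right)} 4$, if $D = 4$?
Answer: $133$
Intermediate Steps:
$Y{\left(X,U \right)} = 5$ ($Y{\left(X,U \right)} = 4 + 1 = 5$)
$113 + Y{\left(-8,0 \right)} 4 = 113 + 5 \cdot 4 = 113 + 20 = 133$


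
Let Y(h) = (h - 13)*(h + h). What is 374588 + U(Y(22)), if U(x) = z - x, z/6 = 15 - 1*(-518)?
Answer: 377390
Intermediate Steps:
z = 3198 (z = 6*(15 - 1*(-518)) = 6*(15 + 518) = 6*533 = 3198)
Y(h) = 2*h*(-13 + h) (Y(h) = (-13 + h)*(2*h) = 2*h*(-13 + h))
U(x) = 3198 - x
374588 + U(Y(22)) = 374588 + (3198 - 2*22*(-13 + 22)) = 374588 + (3198 - 2*22*9) = 374588 + (3198 - 1*396) = 374588 + (3198 - 396) = 374588 + 2802 = 377390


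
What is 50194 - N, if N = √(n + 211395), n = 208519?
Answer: 50194 - √419914 ≈ 49546.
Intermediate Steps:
N = √419914 (N = √(208519 + 211395) = √419914 ≈ 648.01)
50194 - N = 50194 - √419914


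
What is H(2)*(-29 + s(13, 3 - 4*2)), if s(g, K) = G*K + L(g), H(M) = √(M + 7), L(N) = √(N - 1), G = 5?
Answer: -162 + 6*√3 ≈ -151.61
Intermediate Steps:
L(N) = √(-1 + N)
H(M) = √(7 + M)
s(g, K) = √(-1 + g) + 5*K (s(g, K) = 5*K + √(-1 + g) = √(-1 + g) + 5*K)
H(2)*(-29 + s(13, 3 - 4*2)) = √(7 + 2)*(-29 + (√(-1 + 13) + 5*(3 - 4*2))) = √9*(-29 + (√12 + 5*(3 - 8))) = 3*(-29 + (2*√3 + 5*(-5))) = 3*(-29 + (2*√3 - 25)) = 3*(-29 + (-25 + 2*√3)) = 3*(-54 + 2*√3) = -162 + 6*√3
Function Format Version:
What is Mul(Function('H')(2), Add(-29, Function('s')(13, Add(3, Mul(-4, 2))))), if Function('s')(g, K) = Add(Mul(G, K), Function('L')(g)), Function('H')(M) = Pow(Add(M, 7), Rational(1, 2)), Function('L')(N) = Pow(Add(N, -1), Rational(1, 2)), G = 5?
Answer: Add(-162, Mul(6, Pow(3, Rational(1, 2)))) ≈ -151.61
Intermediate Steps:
Function('L')(N) = Pow(Add(-1, N), Rational(1, 2))
Function('H')(M) = Pow(Add(7, M), Rational(1, 2))
Function('s')(g, K) = Add(Pow(Add(-1, g), Rational(1, 2)), Mul(5, K)) (Function('s')(g, K) = Add(Mul(5, K), Pow(Add(-1, g), Rational(1, 2))) = Add(Pow(Add(-1, g), Rational(1, 2)), Mul(5, K)))
Mul(Function('H')(2), Add(-29, Function('s')(13, Add(3, Mul(-4, 2))))) = Mul(Pow(Add(7, 2), Rational(1, 2)), Add(-29, Add(Pow(Add(-1, 13), Rational(1, 2)), Mul(5, Add(3, Mul(-4, 2)))))) = Mul(Pow(9, Rational(1, 2)), Add(-29, Add(Pow(12, Rational(1, 2)), Mul(5, Add(3, -8))))) = Mul(3, Add(-29, Add(Mul(2, Pow(3, Rational(1, 2))), Mul(5, -5)))) = Mul(3, Add(-29, Add(Mul(2, Pow(3, Rational(1, 2))), -25))) = Mul(3, Add(-29, Add(-25, Mul(2, Pow(3, Rational(1, 2)))))) = Mul(3, Add(-54, Mul(2, Pow(3, Rational(1, 2))))) = Add(-162, Mul(6, Pow(3, Rational(1, 2))))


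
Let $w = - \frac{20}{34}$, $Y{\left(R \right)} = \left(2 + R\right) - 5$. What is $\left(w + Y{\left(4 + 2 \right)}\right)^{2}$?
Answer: $\frac{1681}{289} \approx 5.8166$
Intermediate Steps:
$Y{\left(R \right)} = -3 + R$
$w = - \frac{10}{17}$ ($w = \left(-20\right) \frac{1}{34} = - \frac{10}{17} \approx -0.58823$)
$\left(w + Y{\left(4 + 2 \right)}\right)^{2} = \left(- \frac{10}{17} + \left(-3 + \left(4 + 2\right)\right)\right)^{2} = \left(- \frac{10}{17} + \left(-3 + 6\right)\right)^{2} = \left(- \frac{10}{17} + 3\right)^{2} = \left(\frac{41}{17}\right)^{2} = \frac{1681}{289}$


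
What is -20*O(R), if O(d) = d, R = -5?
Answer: 100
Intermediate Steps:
-20*O(R) = -20*(-5) = 100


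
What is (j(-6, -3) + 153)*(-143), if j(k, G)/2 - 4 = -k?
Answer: -24739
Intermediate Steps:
j(k, G) = 8 - 2*k (j(k, G) = 8 + 2*(-k) = 8 - 2*k)
(j(-6, -3) + 153)*(-143) = ((8 - 2*(-6)) + 153)*(-143) = ((8 + 12) + 153)*(-143) = (20 + 153)*(-143) = 173*(-143) = -24739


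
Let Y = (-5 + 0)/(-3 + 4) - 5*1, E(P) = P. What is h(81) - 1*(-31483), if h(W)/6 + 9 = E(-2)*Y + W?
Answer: 32035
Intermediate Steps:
Y = -10 (Y = -5/1 - 5 = -5*1 - 5 = -5 - 5 = -10)
h(W) = 66 + 6*W (h(W) = -54 + 6*(-2*(-10) + W) = -54 + 6*(20 + W) = -54 + (120 + 6*W) = 66 + 6*W)
h(81) - 1*(-31483) = (66 + 6*81) - 1*(-31483) = (66 + 486) + 31483 = 552 + 31483 = 32035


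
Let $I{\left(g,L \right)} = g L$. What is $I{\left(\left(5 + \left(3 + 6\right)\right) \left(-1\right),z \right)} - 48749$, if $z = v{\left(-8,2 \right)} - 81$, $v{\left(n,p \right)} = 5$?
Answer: $-47685$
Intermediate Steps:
$z = -76$ ($z = 5 - 81 = -76$)
$I{\left(g,L \right)} = L g$
$I{\left(\left(5 + \left(3 + 6\right)\right) \left(-1\right),z \right)} - 48749 = - 76 \left(5 + \left(3 + 6\right)\right) \left(-1\right) - 48749 = - 76 \left(5 + 9\right) \left(-1\right) - 48749 = - 76 \cdot 14 \left(-1\right) - 48749 = \left(-76\right) \left(-14\right) - 48749 = 1064 - 48749 = -47685$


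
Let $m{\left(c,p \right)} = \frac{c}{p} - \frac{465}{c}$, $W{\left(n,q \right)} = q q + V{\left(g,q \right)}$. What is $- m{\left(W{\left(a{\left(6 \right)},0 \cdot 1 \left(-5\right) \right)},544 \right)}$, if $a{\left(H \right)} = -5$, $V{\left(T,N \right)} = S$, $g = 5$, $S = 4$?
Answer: $\frac{15809}{136} \approx 116.24$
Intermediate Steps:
$V{\left(T,N \right)} = 4$
$W{\left(n,q \right)} = 4 + q^{2}$ ($W{\left(n,q \right)} = q q + 4 = q^{2} + 4 = 4 + q^{2}$)
$m{\left(c,p \right)} = - \frac{465}{c} + \frac{c}{p}$
$- m{\left(W{\left(a{\left(6 \right)},0 \cdot 1 \left(-5\right) \right)},544 \right)} = - (- \frac{465}{4 + \left(0 \cdot 1 \left(-5\right)\right)^{2}} + \frac{4 + \left(0 \cdot 1 \left(-5\right)\right)^{2}}{544}) = - (- \frac{465}{4 + \left(0 \left(-5\right)\right)^{2}} + \left(4 + \left(0 \left(-5\right)\right)^{2}\right) \frac{1}{544}) = - (- \frac{465}{4 + 0^{2}} + \left(4 + 0^{2}\right) \frac{1}{544}) = - (- \frac{465}{4 + 0} + \left(4 + 0\right) \frac{1}{544}) = - (- \frac{465}{4} + 4 \cdot \frac{1}{544}) = - (\left(-465\right) \frac{1}{4} + \frac{1}{136}) = - (- \frac{465}{4} + \frac{1}{136}) = \left(-1\right) \left(- \frac{15809}{136}\right) = \frac{15809}{136}$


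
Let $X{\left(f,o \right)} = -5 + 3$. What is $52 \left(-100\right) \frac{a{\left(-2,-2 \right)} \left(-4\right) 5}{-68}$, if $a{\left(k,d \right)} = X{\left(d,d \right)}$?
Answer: $\frac{52000}{17} \approx 3058.8$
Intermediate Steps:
$X{\left(f,o \right)} = -2$
$a{\left(k,d \right)} = -2$
$52 \left(-100\right) \frac{a{\left(-2,-2 \right)} \left(-4\right) 5}{-68} = 52 \left(-100\right) \frac{\left(-2\right) \left(-4\right) 5}{-68} = - 5200 \cdot 8 \cdot 5 \left(- \frac{1}{68}\right) = - 5200 \cdot 40 \left(- \frac{1}{68}\right) = \left(-5200\right) \left(- \frac{10}{17}\right) = \frac{52000}{17}$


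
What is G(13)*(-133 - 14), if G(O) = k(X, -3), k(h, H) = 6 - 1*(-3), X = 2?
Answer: -1323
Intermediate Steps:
k(h, H) = 9 (k(h, H) = 6 + 3 = 9)
G(O) = 9
G(13)*(-133 - 14) = 9*(-133 - 14) = 9*(-147) = -1323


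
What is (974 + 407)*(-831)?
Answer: -1147611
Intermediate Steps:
(974 + 407)*(-831) = 1381*(-831) = -1147611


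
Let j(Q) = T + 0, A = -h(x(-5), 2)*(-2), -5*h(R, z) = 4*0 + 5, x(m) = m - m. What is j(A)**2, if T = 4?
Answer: 16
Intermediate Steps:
x(m) = 0
h(R, z) = -1 (h(R, z) = -(4*0 + 5)/5 = -(0 + 5)/5 = -1/5*5 = -1)
A = -2 (A = -1*(-1)*(-2) = 1*(-2) = -2)
j(Q) = 4 (j(Q) = 4 + 0 = 4)
j(A)**2 = 4**2 = 16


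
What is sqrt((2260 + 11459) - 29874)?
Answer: 3*I*sqrt(1795) ≈ 127.1*I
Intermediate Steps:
sqrt((2260 + 11459) - 29874) = sqrt(13719 - 29874) = sqrt(-16155) = 3*I*sqrt(1795)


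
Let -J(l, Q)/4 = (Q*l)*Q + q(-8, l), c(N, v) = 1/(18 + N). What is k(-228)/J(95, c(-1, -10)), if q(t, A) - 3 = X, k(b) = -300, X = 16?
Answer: 7225/1862 ≈ 3.8802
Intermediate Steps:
q(t, A) = 19 (q(t, A) = 3 + 16 = 19)
J(l, Q) = -76 - 4*l*Q² (J(l, Q) = -4*((Q*l)*Q + 19) = -4*(l*Q² + 19) = -4*(19 + l*Q²) = -76 - 4*l*Q²)
k(-228)/J(95, c(-1, -10)) = -300/(-76 - 4*95*(1/(18 - 1))²) = -300/(-76 - 4*95*(1/17)²) = -300/(-76 - 4*95*1/289) = -300/(-76 - 380/289) = -300/(-22344/289) = -300*(-289/22344) = 7225/1862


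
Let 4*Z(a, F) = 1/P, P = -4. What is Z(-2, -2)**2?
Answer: 1/256 ≈ 0.0039063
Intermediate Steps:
Z(a, F) = -1/16 (Z(a, F) = (1/4)/(-4) = (1/4)*(-1/4) = -1/16)
Z(-2, -2)**2 = (-1/16)**2 = 1/256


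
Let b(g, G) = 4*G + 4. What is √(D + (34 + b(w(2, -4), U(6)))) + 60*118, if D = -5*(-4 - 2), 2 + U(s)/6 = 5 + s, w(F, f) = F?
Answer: 7080 + 2*√71 ≈ 7096.9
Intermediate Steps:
U(s) = 18 + 6*s (U(s) = -12 + 6*(5 + s) = -12 + (30 + 6*s) = 18 + 6*s)
b(g, G) = 4 + 4*G
D = 30 (D = -5*(-6) = 30)
√(D + (34 + b(w(2, -4), U(6)))) + 60*118 = √(30 + (34 + (4 + 4*(18 + 6*6)))) + 60*118 = √(30 + (34 + (4 + 4*(18 + 36)))) + 7080 = √(30 + (34 + (4 + 4*54))) + 7080 = √(30 + (34 + (4 + 216))) + 7080 = √(30 + (34 + 220)) + 7080 = √(30 + 254) + 7080 = √284 + 7080 = 2*√71 + 7080 = 7080 + 2*√71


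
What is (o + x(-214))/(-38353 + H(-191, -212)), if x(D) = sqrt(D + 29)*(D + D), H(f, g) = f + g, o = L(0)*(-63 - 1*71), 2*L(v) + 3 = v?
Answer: -201/38756 + 107*I*sqrt(185)/9689 ≈ -0.0051863 + 0.15021*I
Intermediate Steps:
L(v) = -3/2 + v/2
o = 201 (o = (-3/2 + (1/2)*0)*(-63 - 1*71) = (-3/2 + 0)*(-63 - 71) = -3/2*(-134) = 201)
x(D) = 2*D*sqrt(29 + D) (x(D) = sqrt(29 + D)*(2*D) = 2*D*sqrt(29 + D))
(o + x(-214))/(-38353 + H(-191, -212)) = (201 + 2*(-214)*sqrt(29 - 214))/(-38353 + (-191 - 212)) = (201 + 2*(-214)*sqrt(-185))/(-38353 - 403) = (201 + 2*(-214)*(I*sqrt(185)))/(-38756) = (201 - 428*I*sqrt(185))*(-1/38756) = -201/38756 + 107*I*sqrt(185)/9689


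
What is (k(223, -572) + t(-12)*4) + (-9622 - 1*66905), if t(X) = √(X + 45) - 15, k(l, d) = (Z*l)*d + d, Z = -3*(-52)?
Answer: -19975895 + 4*√33 ≈ -1.9976e+7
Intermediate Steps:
Z = 156
k(l, d) = d + 156*d*l (k(l, d) = (156*l)*d + d = 156*d*l + d = d + 156*d*l)
t(X) = -15 + √(45 + X) (t(X) = √(45 + X) - 15 = -15 + √(45 + X))
(k(223, -572) + t(-12)*4) + (-9622 - 1*66905) = (-572*(1 + 156*223) + (-15 + √(45 - 12))*4) + (-9622 - 1*66905) = (-572*(1 + 34788) + (-15 + √33)*4) + (-9622 - 66905) = (-572*34789 + (-60 + 4*√33)) - 76527 = (-19899308 + (-60 + 4*√33)) - 76527 = (-19899368 + 4*√33) - 76527 = -19975895 + 4*√33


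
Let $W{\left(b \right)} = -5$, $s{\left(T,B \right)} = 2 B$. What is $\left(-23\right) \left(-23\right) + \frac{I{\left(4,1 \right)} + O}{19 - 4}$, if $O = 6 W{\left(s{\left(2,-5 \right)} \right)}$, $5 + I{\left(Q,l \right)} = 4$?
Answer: $\frac{7904}{15} \approx 526.93$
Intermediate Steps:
$I{\left(Q,l \right)} = -1$ ($I{\left(Q,l \right)} = -5 + 4 = -1$)
$O = -30$ ($O = 6 \left(-5\right) = -30$)
$\left(-23\right) \left(-23\right) + \frac{I{\left(4,1 \right)} + O}{19 - 4} = \left(-23\right) \left(-23\right) + \frac{-1 - 30}{19 - 4} = 529 - \frac{31}{15} = \frac{7904}{15}$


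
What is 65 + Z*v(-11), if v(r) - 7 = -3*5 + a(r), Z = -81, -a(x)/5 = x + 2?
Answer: -2932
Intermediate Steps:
a(x) = -10 - 5*x (a(x) = -5*(x + 2) = -5*(2 + x) = -10 - 5*x)
v(r) = -18 - 5*r (v(r) = 7 + (-3*5 + (-10 - 5*r)) = 7 + (-15 + (-10 - 5*r)) = 7 + (-25 - 5*r) = -18 - 5*r)
65 + Z*v(-11) = 65 - 81*(-18 - 5*(-11)) = 65 - 81*(-18 + 55) = 65 - 81*37 = 65 - 2997 = -2932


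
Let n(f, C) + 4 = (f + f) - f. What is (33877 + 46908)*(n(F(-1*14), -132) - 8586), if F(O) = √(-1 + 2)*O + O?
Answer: -696205130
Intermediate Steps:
F(O) = 2*O (F(O) = √1*O + O = 1*O + O = O + O = 2*O)
n(f, C) = -4 + f (n(f, C) = -4 + ((f + f) - f) = -4 + (2*f - f) = -4 + f)
(33877 + 46908)*(n(F(-1*14), -132) - 8586) = (33877 + 46908)*((-4 + 2*(-1*14)) - 8586) = 80785*((-4 + 2*(-14)) - 8586) = 80785*((-4 - 28) - 8586) = 80785*(-32 - 8586) = 80785*(-8618) = -696205130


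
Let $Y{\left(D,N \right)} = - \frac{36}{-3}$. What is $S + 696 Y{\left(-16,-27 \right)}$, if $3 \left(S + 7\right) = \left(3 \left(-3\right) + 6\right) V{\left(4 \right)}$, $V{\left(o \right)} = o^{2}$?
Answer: $8329$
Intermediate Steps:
$Y{\left(D,N \right)} = 12$ ($Y{\left(D,N \right)} = \left(-36\right) \left(- \frac{1}{3}\right) = 12$)
$S = -23$ ($S = -7 + \frac{\left(3 \left(-3\right) + 6\right) 4^{2}}{3} = -7 + \frac{\left(-9 + 6\right) 16}{3} = -7 + \frac{\left(-3\right) 16}{3} = -7 + \frac{1}{3} \left(-48\right) = -7 - 16 = -23$)
$S + 696 Y{\left(-16,-27 \right)} = -23 + 696 \cdot 12 = -23 + 8352 = 8329$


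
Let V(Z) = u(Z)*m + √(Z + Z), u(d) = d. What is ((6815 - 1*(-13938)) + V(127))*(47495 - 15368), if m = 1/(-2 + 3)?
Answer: 670811760 + 32127*√254 ≈ 6.7132e+8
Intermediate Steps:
m = 1 (m = 1/1 = 1)
V(Z) = Z + √2*√Z (V(Z) = Z*1 + √(Z + Z) = Z + √(2*Z) = Z + √2*√Z)
((6815 - 1*(-13938)) + V(127))*(47495 - 15368) = ((6815 - 1*(-13938)) + (127 + √2*√127))*(47495 - 15368) = ((6815 + 13938) + (127 + √254))*32127 = (20753 + (127 + √254))*32127 = (20880 + √254)*32127 = 670811760 + 32127*√254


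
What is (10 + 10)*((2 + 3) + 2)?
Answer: 140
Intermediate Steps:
(10 + 10)*((2 + 3) + 2) = 20*(5 + 2) = 20*7 = 140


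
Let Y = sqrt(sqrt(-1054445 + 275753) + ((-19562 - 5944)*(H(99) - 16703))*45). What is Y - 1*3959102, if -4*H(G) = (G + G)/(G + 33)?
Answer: -3959102 + sqrt(76686530895 + 8*I*sqrt(194673))/2 ≈ -3.8206e+6 + 0.0031866*I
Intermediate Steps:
H(G) = -G/(2*(33 + G)) (H(G) = -(G + G)/(4*(G + 33)) = -2*G/(4*(33 + G)) = -G/(2*(33 + G)))
Y = sqrt(76686530895/4 + 2*I*sqrt(194673)) (Y = sqrt(sqrt(-1054445 + 275753) + ((-19562 - 5944)*(-1*99/(66 + 2*99) - 16703))*45) = sqrt(sqrt(-778692) - 25506*(-1*99/(66 + 198) - 16703)*45) = sqrt(2*I*sqrt(194673) - 25506*(-1*99/264 - 16703)*45) = sqrt(2*I*sqrt(194673) - 25506*(-1*99*1/264 - 16703)*45) = sqrt(2*I*sqrt(194673) - 25506*(-3/8 - 16703)*45) = sqrt(2*I*sqrt(194673) - 25506*(-133627/8)*45) = sqrt(2*I*sqrt(194673) + (1704145131/4)*45) = sqrt(2*I*sqrt(194673) + 76686530895/4) = sqrt(76686530895/4 + 2*I*sqrt(194673)) ≈ 1.3846e+5 + 0.e-3*I)
Y - 1*3959102 = sqrt(76686530895 + 8*I*sqrt(194673))/2 - 1*3959102 = sqrt(76686530895 + 8*I*sqrt(194673))/2 - 3959102 = -3959102 + sqrt(76686530895 + 8*I*sqrt(194673))/2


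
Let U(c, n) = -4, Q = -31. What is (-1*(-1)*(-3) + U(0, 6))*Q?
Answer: 217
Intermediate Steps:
(-1*(-1)*(-3) + U(0, 6))*Q = (-1*(-1)*(-3) - 4)*(-31) = (1*(-3) - 4)*(-31) = (-3 - 4)*(-31) = -7*(-31) = 217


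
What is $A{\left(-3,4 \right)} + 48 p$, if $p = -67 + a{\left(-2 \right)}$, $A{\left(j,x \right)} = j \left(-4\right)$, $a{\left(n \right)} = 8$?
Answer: $-2820$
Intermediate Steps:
$A{\left(j,x \right)} = - 4 j$
$p = -59$ ($p = -67 + 8 = -59$)
$A{\left(-3,4 \right)} + 48 p = \left(-4\right) \left(-3\right) + 48 \left(-59\right) = 12 - 2832 = -2820$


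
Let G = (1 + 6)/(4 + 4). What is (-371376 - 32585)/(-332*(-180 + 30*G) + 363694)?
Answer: -403961/414739 ≈ -0.97401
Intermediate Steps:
G = 7/8 ≈ 0.87500
(-371376 - 32585)/(-332*(-180 + 30*G) + 363694) = (-371376 - 32585)/(-332*(-180 + 30*(7/8)) + 363694) = -403961/(-332*(-180 + 105/4) + 363694) = -403961/(-332*(-615/4) + 363694) = -403961/(51045 + 363694) = -403961/414739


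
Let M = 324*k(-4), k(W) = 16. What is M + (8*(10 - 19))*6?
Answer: 4752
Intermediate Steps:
M = 5184 (M = 324*16 = 5184)
M + (8*(10 - 19))*6 = 5184 + (8*(10 - 19))*6 = 5184 + (8*(-9))*6 = 5184 - 72*6 = 5184 - 432 = 4752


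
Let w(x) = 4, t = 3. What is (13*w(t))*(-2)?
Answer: -104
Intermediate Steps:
(13*w(t))*(-2) = (13*4)*(-2) = 52*(-2) = -104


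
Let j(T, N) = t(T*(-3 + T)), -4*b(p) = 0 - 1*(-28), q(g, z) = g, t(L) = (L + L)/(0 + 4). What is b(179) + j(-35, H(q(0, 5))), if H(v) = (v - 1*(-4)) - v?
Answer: 658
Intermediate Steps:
t(L) = L/2 (t(L) = (2*L)/4 = (2*L)*(1/4) = L/2)
b(p) = -7 (b(p) = -(0 - 1*(-28))/4 = -(0 + 28)/4 = -1/4*28 = -7)
H(v) = 4 (H(v) = (v + 4) - v = (4 + v) - v = 4)
j(T, N) = T*(-3 + T)/2 (j(T, N) = (T*(-3 + T))/2 = T*(-3 + T)/2)
b(179) + j(-35, H(q(0, 5))) = -7 + (1/2)*(-35)*(-3 - 35) = -7 + (1/2)*(-35)*(-38) = -7 + 665 = 658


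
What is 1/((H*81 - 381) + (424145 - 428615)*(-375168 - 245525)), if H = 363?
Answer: 1/2774526732 ≈ 3.6042e-10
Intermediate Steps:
1/((H*81 - 381) + (424145 - 428615)*(-375168 - 245525)) = 1/((363*81 - 381) + (424145 - 428615)*(-375168 - 245525)) = 1/((29403 - 381) - 4470*(-620693)) = 1/(29022 + 2774497710) = 1/2774526732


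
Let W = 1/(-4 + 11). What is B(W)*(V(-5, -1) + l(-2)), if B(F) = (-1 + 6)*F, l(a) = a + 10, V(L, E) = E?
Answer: 5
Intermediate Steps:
l(a) = 10 + a
W = 1/7 ≈ 0.14286
B(F) = 5*F
B(W)*(V(-5, -1) + l(-2)) = (5*(1/7))*(-1 + (10 - 2)) = 5*(-1 + 8)/7 = (5/7)*7 = 5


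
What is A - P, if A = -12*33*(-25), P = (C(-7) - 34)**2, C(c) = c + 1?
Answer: 8300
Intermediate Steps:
C(c) = 1 + c
P = 1600 (P = ((1 - 7) - 34)**2 = (-6 - 34)**2 = (-40)**2 = 1600)
A = 9900 (A = -396*(-25) = 9900)
A - P = 9900 - 1*1600 = 9900 - 1600 = 8300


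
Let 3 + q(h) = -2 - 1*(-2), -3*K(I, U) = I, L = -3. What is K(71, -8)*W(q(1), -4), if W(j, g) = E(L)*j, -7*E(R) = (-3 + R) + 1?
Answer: 355/7 ≈ 50.714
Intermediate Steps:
E(R) = 2/7 - R/7 (E(R) = -((-3 + R) + 1)/7 = -(-2 + R)/7 = 2/7 - R/7)
K(I, U) = -I/3
q(h) = -3 (q(h) = -3 + (-2 - 1*(-2)) = -3 + (-2 + 2) = -3 + 0 = -3)
W(j, g) = 5*j/7 (W(j, g) = (2/7 - ⅐*(-3))*j = (2/7 + 3/7)*j = 5*j/7)
K(71, -8)*W(q(1), -4) = (-⅓*71)*((5/7)*(-3)) = -71/3*(-15/7) = 355/7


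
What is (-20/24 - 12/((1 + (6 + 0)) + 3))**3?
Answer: -226981/27000 ≈ -8.4067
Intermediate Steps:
(-20/24 - 12/((1 + (6 + 0)) + 3))**3 = (-20*1/24 - 12/((1 + 6) + 3))**3 = (-5/6 - 12/(7 + 3))**3 = (-5/6 - 12/10)**3 = (-5/6 - 12*1/10)**3 = (-5/6 - 6/5)**3 = (-61/30)**3 = -226981/27000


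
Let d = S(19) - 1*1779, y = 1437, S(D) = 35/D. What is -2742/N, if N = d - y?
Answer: 52098/61069 ≈ 0.85310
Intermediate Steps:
d = -33766/19 (d = 35/19 - 1*1779 = 35*(1/19) - 1779 = 35/19 - 1779 = -33766/19 ≈ -1777.2)
N = -61069/19 (N = -33766/19 - 1*1437 = -33766/19 - 1437 = -61069/19 ≈ -3214.2)
-2742/N = -2742/(-61069/19) = -2742*(-19/61069) = 52098/61069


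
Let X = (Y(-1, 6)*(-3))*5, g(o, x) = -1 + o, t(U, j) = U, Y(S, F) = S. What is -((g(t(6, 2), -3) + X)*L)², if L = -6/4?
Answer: -900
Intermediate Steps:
X = 15 (X = -1*(-3)*5 = 3*5 = 15)
L = -3/2 (L = -6*¼ = -3/2 ≈ -1.5000)
-((g(t(6, 2), -3) + X)*L)² = -(((-1 + 6) + 15)*(-3/2))² = -((5 + 15)*(-3/2))² = -(20*(-3/2))² = -1*(-30)² = -1*900 = -900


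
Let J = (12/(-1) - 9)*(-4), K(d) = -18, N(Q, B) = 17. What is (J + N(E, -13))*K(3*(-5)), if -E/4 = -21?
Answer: -1818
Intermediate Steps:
E = 84 (E = -4*(-21) = 84)
J = 84 (J = (12*(-1) - 9)*(-4) = (-12 - 9)*(-4) = -21*(-4) = 84)
(J + N(E, -13))*K(3*(-5)) = (84 + 17)*(-18) = 101*(-18) = -1818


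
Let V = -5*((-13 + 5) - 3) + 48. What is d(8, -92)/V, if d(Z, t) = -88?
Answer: -88/103 ≈ -0.85437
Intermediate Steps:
V = 103 (V = -5*(-8 - 3) + 48 = -5*(-11) + 48 = 55 + 48 = 103)
d(8, -92)/V = -88/103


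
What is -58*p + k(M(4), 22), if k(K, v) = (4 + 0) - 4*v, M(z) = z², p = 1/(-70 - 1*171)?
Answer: -20186/241 ≈ -83.759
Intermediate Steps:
p = -1/241 (p = 1/(-70 - 171) = 1/(-241) = -1/241 ≈ -0.0041494)
k(K, v) = 4 - 4*v
-58*p + k(M(4), 22) = -58*(-1/241) + (4 - 4*22) = 58/241 + (4 - 88) = 58/241 - 84 = -20186/241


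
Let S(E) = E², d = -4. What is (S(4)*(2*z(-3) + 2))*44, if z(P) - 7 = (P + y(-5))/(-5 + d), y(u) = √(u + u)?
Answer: 35200/3 - 1408*I*√10/9 ≈ 11733.0 - 494.72*I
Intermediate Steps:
y(u) = √2*√u (y(u) = √(2*u) = √2*√u)
z(P) = 7 - P/9 - I*√10/9 (z(P) = 7 + (P + √2*√(-5))/(-5 - 4) = 7 + (P + √2*(I*√5))/(-9) = 7 + (P + I*√10)*(-⅑) = 7 + (-P/9 - I*√10/9) = 7 - P/9 - I*√10/9)
(S(4)*(2*z(-3) + 2))*44 = (4²*(2*(7 - ⅑*(-3) - I*√10/9) + 2))*44 = (16*(2*(7 + ⅓ - I*√10/9) + 2))*44 = (16*(2*(22/3 - I*√10/9) + 2))*44 = (16*((44/3 - 2*I*√10/9) + 2))*44 = (16*(50/3 - 2*I*√10/9))*44 = (800/3 - 32*I*√10/9)*44 = 35200/3 - 1408*I*√10/9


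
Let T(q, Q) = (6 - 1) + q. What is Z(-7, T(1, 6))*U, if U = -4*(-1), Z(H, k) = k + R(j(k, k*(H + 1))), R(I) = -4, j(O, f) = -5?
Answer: 8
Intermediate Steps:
T(q, Q) = 5 + q
Z(H, k) = -4 + k (Z(H, k) = k - 4 = -4 + k)
U = 4
Z(-7, T(1, 6))*U = (-4 + (5 + 1))*4 = (-4 + 6)*4 = 2*4 = 8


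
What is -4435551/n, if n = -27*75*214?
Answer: 492839/48150 ≈ 10.235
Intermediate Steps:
n = -433350 (n = -2025*214 = -433350)
-4435551/n = -4435551/(-433350) = -4435551*(-1/433350) = 492839/48150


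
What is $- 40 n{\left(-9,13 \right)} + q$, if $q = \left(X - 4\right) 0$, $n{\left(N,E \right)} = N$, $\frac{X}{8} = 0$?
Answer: $360$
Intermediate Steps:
$X = 0$ ($X = 8 \cdot 0 = 0$)
$q = 0$ ($q = \left(0 - 4\right) 0 = \left(-4\right) 0 = 0$)
$- 40 n{\left(-9,13 \right)} + q = \left(-40\right) \left(-9\right) + 0 = 360 + 0 = 360$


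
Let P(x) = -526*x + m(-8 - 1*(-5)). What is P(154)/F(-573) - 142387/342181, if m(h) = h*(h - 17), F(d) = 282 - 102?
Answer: -990111733/2199735 ≈ -450.10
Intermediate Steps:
F(d) = 180
m(h) = h*(-17 + h)
P(x) = 60 - 526*x (P(x) = -526*x + (-8 - 1*(-5))*(-17 + (-8 - 1*(-5))) = -526*x + (-8 + 5)*(-17 + (-8 + 5)) = -526*x - 3*(-17 - 3) = -526*x - 3*(-20) = -526*x + 60 = 60 - 526*x)
P(154)/F(-573) - 142387/342181 = (60 - 526*154)/180 - 142387/342181 = (60 - 81004)*(1/180) - 142387*1/342181 = -80944*1/180 - 20341/48883 = -20236/45 - 20341/48883 = -990111733/2199735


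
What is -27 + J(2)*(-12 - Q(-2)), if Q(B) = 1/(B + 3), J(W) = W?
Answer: -53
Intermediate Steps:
Q(B) = 1/(3 + B)
-27 + J(2)*(-12 - Q(-2)) = -27 + 2*(-12 - 1/(3 - 2)) = -27 + 2*(-12 - 1/1) = -27 + 2*(-12 - 1*1) = -27 + 2*(-12 - 1) = -27 + 2*(-13) = -27 - 26 = -53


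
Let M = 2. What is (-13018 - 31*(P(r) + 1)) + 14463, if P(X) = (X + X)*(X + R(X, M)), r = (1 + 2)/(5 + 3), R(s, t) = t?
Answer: 43481/32 ≈ 1358.8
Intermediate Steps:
r = 3/8 ≈ 0.37500
P(X) = 2*X*(2 + X) (P(X) = (X + X)*(X + 2) = (2*X)*(2 + X) = 2*X*(2 + X))
(-13018 - 31*(P(r) + 1)) + 14463 = (-13018 - 31*(2*(3/8)*(2 + 3/8) + 1)) + 14463 = (-13018 - 31*(2*(3/8)*(19/8) + 1)) + 14463 = (-13018 - 31*(57/32 + 1)) + 14463 = (-13018 - 31*89/32) + 14463 = (-13018 - 2759/32) + 14463 = -419335/32 + 14463 = 43481/32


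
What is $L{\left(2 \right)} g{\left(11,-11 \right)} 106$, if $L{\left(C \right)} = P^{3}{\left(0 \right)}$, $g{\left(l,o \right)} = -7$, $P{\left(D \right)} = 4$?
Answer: $-47488$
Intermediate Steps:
$L{\left(C \right)} = 64$ ($L{\left(C \right)} = 4^{3} = 64$)
$L{\left(2 \right)} g{\left(11,-11 \right)} 106 = 64 \left(-7\right) 106 = \left(-448\right) 106 = -47488$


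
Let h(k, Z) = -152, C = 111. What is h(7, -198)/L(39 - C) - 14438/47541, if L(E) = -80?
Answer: 758899/475410 ≈ 1.5963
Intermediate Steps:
h(7, -198)/L(39 - C) - 14438/47541 = -152/(-80) - 14438/47541 = -152*(-1/80) - 14438*1/47541 = 19/10 - 14438/47541 = 758899/475410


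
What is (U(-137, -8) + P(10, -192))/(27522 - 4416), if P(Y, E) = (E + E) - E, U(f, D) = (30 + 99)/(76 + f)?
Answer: -3947/469822 ≈ -0.0084011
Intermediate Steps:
U(f, D) = 129/(76 + f)
P(Y, E) = E (P(Y, E) = 2*E - E = E)
(U(-137, -8) + P(10, -192))/(27522 - 4416) = (129/(76 - 137) - 192)/(27522 - 4416) = (129/(-61) - 192)/23106 = (129*(-1/61) - 192)*(1/23106) = (-129/61 - 192)*(1/23106) = -11841/61*1/23106 = -3947/469822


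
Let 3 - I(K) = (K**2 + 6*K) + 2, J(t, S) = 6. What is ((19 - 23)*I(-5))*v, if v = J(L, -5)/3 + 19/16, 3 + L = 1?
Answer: -153/2 ≈ -76.500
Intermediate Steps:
L = -2 (L = -3 + 1 = -2)
v = 51/16 (v = 6/3 + 19/16 = 6*(1/3) + 19*(1/16) = 2 + 19/16 = 51/16 ≈ 3.1875)
I(K) = 1 - K**2 - 6*K (I(K) = 3 - ((K**2 + 6*K) + 2) = 3 - (2 + K**2 + 6*K) = 3 + (-2 - K**2 - 6*K) = 1 - K**2 - 6*K)
((19 - 23)*I(-5))*v = ((19 - 23)*(1 - 1*(-5)**2 - 6*(-5)))*(51/16) = -4*(1 - 1*25 + 30)*(51/16) = -4*(1 - 25 + 30)*(51/16) = -4*6*(51/16) = -24*51/16 = -153/2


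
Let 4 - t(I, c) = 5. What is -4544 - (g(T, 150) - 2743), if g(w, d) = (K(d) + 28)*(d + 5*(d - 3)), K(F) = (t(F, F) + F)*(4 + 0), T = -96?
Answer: -554041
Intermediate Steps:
t(I, c) = -1 (t(I, c) = 4 - 1*5 = 4 - 5 = -1)
K(F) = -4 + 4*F (K(F) = (-1 + F)*(4 + 0) = (-1 + F)*4 = -4 + 4*F)
g(w, d) = (-15 + 6*d)*(24 + 4*d) (g(w, d) = ((-4 + 4*d) + 28)*(d + 5*(d - 3)) = (24 + 4*d)*(d + 5*(-3 + d)) = (24 + 4*d)*(d + (-15 + 5*d)) = (24 + 4*d)*(-15 + 6*d) = (-15 + 6*d)*(24 + 4*d))
-4544 - (g(T, 150) - 2743) = -4544 - ((-360 + 24*150² + 84*150) - 2743) = -4544 - ((-360 + 24*22500 + 12600) - 2743) = -4544 - ((-360 + 540000 + 12600) - 2743) = -4544 - (552240 - 2743) = -4544 - 1*549497 = -4544 - 549497 = -554041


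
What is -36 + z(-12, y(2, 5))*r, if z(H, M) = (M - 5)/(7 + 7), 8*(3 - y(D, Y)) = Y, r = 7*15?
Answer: -891/16 ≈ -55.688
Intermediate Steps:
r = 105
y(D, Y) = 3 - Y/8
z(H, M) = -5/14 + M/14 (z(H, M) = (-5 + M)/14 = (-5 + M)*(1/14) = -5/14 + M/14)
-36 + z(-12, y(2, 5))*r = -36 + (-5/14 + (3 - 1/8*5)/14)*105 = -36 + (-5/14 + (3 - 5/8)/14)*105 = -36 + (-5/14 + (1/14)*(19/8))*105 = -36 + (-5/14 + 19/112)*105 = -36 - 3/16*105 = -36 - 315/16 = -891/16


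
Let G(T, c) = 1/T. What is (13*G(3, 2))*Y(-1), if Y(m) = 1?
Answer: 13/3 ≈ 4.3333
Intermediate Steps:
(13*G(3, 2))*Y(-1) = (13/3)*1 = 13/3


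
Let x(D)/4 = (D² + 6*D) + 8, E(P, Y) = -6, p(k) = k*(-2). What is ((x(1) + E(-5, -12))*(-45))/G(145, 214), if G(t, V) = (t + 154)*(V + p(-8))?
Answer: -243/6877 ≈ -0.035335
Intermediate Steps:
p(k) = -2*k
x(D) = 32 + 4*D² + 24*D (x(D) = 4*((D² + 6*D) + 8) = 4*(8 + D² + 6*D) = 32 + 4*D² + 24*D)
G(t, V) = (16 + V)*(154 + t) (G(t, V) = (t + 154)*(V - 2*(-8)) = (154 + t)*(V + 16) = (154 + t)*(16 + V) = (16 + V)*(154 + t))
((x(1) + E(-5, -12))*(-45))/G(145, 214) = (((32 + 4*1² + 24*1) - 6)*(-45))/(2464 + 16*145 + 154*214 + 214*145) = (((32 + 4*1 + 24) - 6)*(-45))/(2464 + 2320 + 32956 + 31030) = (((32 + 4 + 24) - 6)*(-45))/68770 = ((60 - 6)*(-45))*(1/68770) = (54*(-45))*(1/68770) = -2430*1/68770 = -243/6877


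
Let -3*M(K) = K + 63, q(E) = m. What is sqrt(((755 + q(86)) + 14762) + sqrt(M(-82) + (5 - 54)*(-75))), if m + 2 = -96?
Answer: sqrt(138771 + 6*sqrt(8283))/3 ≈ 124.42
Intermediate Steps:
m = -98 (m = -2 - 96 = -98)
q(E) = -98
M(K) = -21 - K/3 (M(K) = -(K + 63)/3 = -(63 + K)/3 = -21 - K/3)
sqrt(((755 + q(86)) + 14762) + sqrt(M(-82) + (5 - 54)*(-75))) = sqrt(((755 - 98) + 14762) + sqrt((-21 - 1/3*(-82)) + (5 - 54)*(-75))) = sqrt((657 + 14762) + sqrt((-21 + 82/3) - 49*(-75))) = sqrt(15419 + sqrt(19/3 + 3675)) = sqrt(15419 + sqrt(11044/3)) = sqrt(15419 + 2*sqrt(8283)/3)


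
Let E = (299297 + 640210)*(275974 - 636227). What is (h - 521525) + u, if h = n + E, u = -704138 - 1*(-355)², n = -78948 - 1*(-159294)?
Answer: -338461486613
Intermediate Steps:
E = -338460215271 (E = 939507*(-360253) = -338460215271)
n = 80346 (n = -78948 + 159294 = 80346)
u = -830163 (u = -704138 - 1*126025 = -704138 - 126025 = -830163)
h = -338460134925 (h = 80346 - 338460215271 = -338460134925)
(h - 521525) + u = (-338460134925 - 521525) - 830163 = -338460656450 - 830163 = -338461486613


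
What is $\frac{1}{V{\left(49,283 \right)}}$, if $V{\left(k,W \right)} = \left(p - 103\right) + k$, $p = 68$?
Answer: $\frac{1}{14} \approx 0.071429$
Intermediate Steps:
$V{\left(k,W \right)} = -35 + k$ ($V{\left(k,W \right)} = \left(68 - 103\right) + k = -35 + k$)
$\frac{1}{V{\left(49,283 \right)}} = \frac{1}{-35 + 49} = \frac{1}{14}$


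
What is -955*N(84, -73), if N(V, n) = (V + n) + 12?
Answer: -21965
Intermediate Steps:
N(V, n) = 12 + V + n
-955*N(84, -73) = -955*(12 + 84 - 73) = -955*23 = -21965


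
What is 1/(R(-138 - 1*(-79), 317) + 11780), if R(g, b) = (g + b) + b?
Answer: 1/12355 ≈ 8.0939e-5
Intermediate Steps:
R(g, b) = g + 2*b (R(g, b) = (b + g) + b = g + 2*b)
1/(R(-138 - 1*(-79), 317) + 11780) = 1/(((-138 - 1*(-79)) + 2*317) + 11780) = 1/(((-138 + 79) + 634) + 11780) = 1/((-59 + 634) + 11780) = 1/(575 + 11780) = 1/12355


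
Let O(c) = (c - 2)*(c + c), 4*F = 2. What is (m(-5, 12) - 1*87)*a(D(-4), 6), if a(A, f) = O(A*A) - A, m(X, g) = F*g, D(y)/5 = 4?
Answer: -25788780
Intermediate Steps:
F = 1/2 (F = (1/4)*2 = 1/2 ≈ 0.50000)
O(c) = 2*c*(-2 + c) (O(c) = (-2 + c)*(2*c) = 2*c*(-2 + c))
D(y) = 20 (D(y) = 5*4 = 20)
m(X, g) = g/2
a(A, f) = -A + 2*A**2*(-2 + A**2) (a(A, f) = 2*(A*A)*(-2 + A*A) - A = 2*A**2*(-2 + A**2) - A = -A + 2*A**2*(-2 + A**2))
(m(-5, 12) - 1*87)*a(D(-4), 6) = ((1/2)*12 - 1*87)*(20*(-1 + 2*20*(-2 + 20**2))) = (6 - 87)*(20*(-1 + 2*20*(-2 + 400))) = -1620*(-1 + 2*20*398) = -1620*(-1 + 15920) = -1620*15919 = -81*318380 = -25788780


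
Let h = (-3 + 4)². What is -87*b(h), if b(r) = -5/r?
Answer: 435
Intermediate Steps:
h = 1 (h = 1² = 1)
-87*b(h) = -(-435)/1 = -(-435) = -87*(-5) = 435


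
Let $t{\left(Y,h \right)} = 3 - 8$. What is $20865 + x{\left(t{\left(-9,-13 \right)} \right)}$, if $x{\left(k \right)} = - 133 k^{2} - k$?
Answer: $17545$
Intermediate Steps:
$t{\left(Y,h \right)} = -5$ ($t{\left(Y,h \right)} = 3 - 8 = -5$)
$x{\left(k \right)} = - k - 133 k^{2}$
$20865 + x{\left(t{\left(-9,-13 \right)} \right)} = 20865 - - 5 \left(1 + 133 \left(-5\right)\right) = 20865 - - 5 \left(1 - 665\right) = 20865 - \left(-5\right) \left(-664\right) = 20865 - 3320 = 17545$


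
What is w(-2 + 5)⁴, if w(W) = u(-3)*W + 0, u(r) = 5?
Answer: 50625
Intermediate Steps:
w(W) = 5*W (w(W) = 5*W + 0 = 5*W)
w(-2 + 5)⁴ = (5*(-2 + 5))⁴ = (5*3)⁴ = 15⁴ = 50625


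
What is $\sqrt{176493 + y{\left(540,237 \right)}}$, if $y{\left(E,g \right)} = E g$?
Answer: $\sqrt{304473} \approx 551.79$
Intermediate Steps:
$\sqrt{176493 + y{\left(540,237 \right)}} = \sqrt{176493 + 540 \cdot 237} = \sqrt{176493 + 127980} = \sqrt{304473}$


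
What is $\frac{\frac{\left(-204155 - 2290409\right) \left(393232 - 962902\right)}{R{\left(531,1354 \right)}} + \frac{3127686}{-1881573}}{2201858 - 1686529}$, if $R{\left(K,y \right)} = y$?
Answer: $\frac{445643751130721066}{218812974238003} \approx 2036.6$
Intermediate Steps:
$\frac{\frac{\left(-204155 - 2290409\right) \left(393232 - 962902\right)}{R{\left(531,1354 \right)}} + \frac{3127686}{-1881573}}{2201858 - 1686529} = \frac{\frac{\left(-204155 - 2290409\right) \left(393232 - 962902\right)}{1354} + \frac{3127686}{-1881573}}{2201858 - 1686529} = \frac{\left(-2494564\right) \left(-569670\right) \frac{1}{1354} + 3127686 \left(- \frac{1}{1881573}\right)}{515329} = \left(1421078273880 \cdot \frac{1}{1354} - \frac{1042562}{627191}\right) \frac{1}{515329} = \left(\frac{710539136940}{677} - \frac{1042562}{627191}\right) \frac{1}{515329} = \frac{445643751130721066}{424608307} \cdot \frac{1}{515329} = \frac{445643751130721066}{218812974238003}$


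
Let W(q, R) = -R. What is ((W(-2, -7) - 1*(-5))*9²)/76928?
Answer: 243/19232 ≈ 0.012635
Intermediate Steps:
((W(-2, -7) - 1*(-5))*9²)/76928 = ((-1*(-7) - 1*(-5))*9²)/76928 = ((7 + 5)*81)*(1/76928) = (12*81)*(1/76928) = 972*(1/76928) = 243/19232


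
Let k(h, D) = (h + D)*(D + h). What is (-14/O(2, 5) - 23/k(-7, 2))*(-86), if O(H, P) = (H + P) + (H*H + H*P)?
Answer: 10234/75 ≈ 136.45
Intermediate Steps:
k(h, D) = (D + h)² (k(h, D) = (D + h)*(D + h) = (D + h)²)
O(H, P) = H + P + H² + H*P (O(H, P) = (H + P) + (H² + H*P) = H + P + H² + H*P)
(-14/O(2, 5) - 23/k(-7, 2))*(-86) = (-14/(2 + 5 + 2² + 2*5) - 23/(2 - 7)²)*(-86) = (-14/(2 + 5 + 4 + 10) - 23/((-5)²))*(-86) = (-14/21 - 23/25)*(-86) = (-14*1/21 - 23*1/25)*(-86) = (-⅔ - 23/25)*(-86) = -119/75*(-86) = 10234/75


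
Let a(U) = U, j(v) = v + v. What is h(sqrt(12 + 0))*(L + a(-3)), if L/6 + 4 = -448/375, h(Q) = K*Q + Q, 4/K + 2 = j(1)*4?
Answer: -8542*sqrt(3)/75 ≈ -197.27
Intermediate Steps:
j(v) = 2*v
K = 2/3 (K = 4/(-2 + (2*1)*4) = 4/(-2 + 2*4) = 4/(-2 + 8) = 4/6 = 4*(1/6) = 2/3 ≈ 0.66667)
h(Q) = 5*Q/3 (h(Q) = 2*Q/3 + Q = 5*Q/3)
L = -3896/125 (L = -24 + 6*(-448/375) = -24 - 896/125 = -3896/125 ≈ -31.168)
h(sqrt(12 + 0))*(L + a(-3)) = (5*sqrt(12 + 0)/3)*(-3896/125 - 3) = (5*sqrt(12)/3)*(-4271/125) = (5*(2*sqrt(3))/3)*(-4271/125) = (10*sqrt(3)/3)*(-4271/125) = -8542*sqrt(3)/75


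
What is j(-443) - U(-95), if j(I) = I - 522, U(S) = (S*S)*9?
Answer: -82190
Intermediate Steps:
U(S) = 9*S² (U(S) = S²*9 = 9*S²)
j(I) = -522 + I
j(-443) - U(-95) = (-522 - 443) - 9*(-95)² = -965 - 9*9025 = -965 - 1*81225 = -965 - 81225 = -82190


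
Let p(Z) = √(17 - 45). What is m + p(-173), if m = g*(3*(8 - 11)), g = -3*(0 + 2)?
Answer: 54 + 2*I*√7 ≈ 54.0 + 5.2915*I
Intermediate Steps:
g = -6 (g = -3*2 = -6)
p(Z) = 2*I*√7 (p(Z) = √(-28) = 2*I*√7)
m = 54 (m = -18*(8 - 11) = -18*(-3) = -6*(-9) = 54)
m + p(-173) = 54 + 2*I*√7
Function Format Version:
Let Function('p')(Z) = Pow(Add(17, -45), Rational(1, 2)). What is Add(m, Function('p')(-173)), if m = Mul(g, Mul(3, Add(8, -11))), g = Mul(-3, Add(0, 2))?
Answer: Add(54, Mul(2, I, Pow(7, Rational(1, 2)))) ≈ Add(54.000, Mul(5.2915, I))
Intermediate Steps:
g = -6 (g = Mul(-3, 2) = -6)
Function('p')(Z) = Mul(2, I, Pow(7, Rational(1, 2))) (Function('p')(Z) = Pow(-28, Rational(1, 2)) = Mul(2, I, Pow(7, Rational(1, 2))))
m = 54 (m = Mul(-6, Mul(3, Add(8, -11))) = Mul(-6, Mul(3, -3)) = Mul(-6, -9) = 54)
Add(m, Function('p')(-173)) = Add(54, Mul(2, I, Pow(7, Rational(1, 2))))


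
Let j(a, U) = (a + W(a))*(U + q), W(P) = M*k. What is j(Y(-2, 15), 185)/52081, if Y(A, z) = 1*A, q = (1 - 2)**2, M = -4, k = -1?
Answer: 372/52081 ≈ 0.0071427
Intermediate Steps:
W(P) = 4 (W(P) = -4*(-1) = 4)
q = 1 (q = (-1)**2 = 1)
Y(A, z) = A
j(a, U) = (1 + U)*(4 + a) (j(a, U) = (a + 4)*(U + 1) = (4 + a)*(1 + U) = (1 + U)*(4 + a))
j(Y(-2, 15), 185)/52081 = (4 - 2 + 4*185 + 185*(-2))/52081 = (4 - 2 + 740 - 370)*(1/52081) = 372*(1/52081) = 372/52081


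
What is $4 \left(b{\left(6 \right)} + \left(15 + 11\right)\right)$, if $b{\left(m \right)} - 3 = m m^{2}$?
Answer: $980$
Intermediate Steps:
$b{\left(m \right)} = 3 + m^{3}$ ($b{\left(m \right)} = 3 + m m^{2} = 3 + m^{3}$)
$4 \left(b{\left(6 \right)} + \left(15 + 11\right)\right) = 4 \left(\left(3 + 6^{3}\right) + \left(15 + 11\right)\right) = 4 \left(\left(3 + 216\right) + 26\right) = 4 \left(219 + 26\right) = 4 \cdot 245 = 980$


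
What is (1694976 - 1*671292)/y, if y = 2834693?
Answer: 1023684/2834693 ≈ 0.36113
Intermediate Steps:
(1694976 - 1*671292)/y = (1694976 - 1*671292)/2834693 = (1694976 - 671292)*(1/2834693) = 1023684*(1/2834693) = 1023684/2834693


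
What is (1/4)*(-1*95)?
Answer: -95/4 ≈ -23.750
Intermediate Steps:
(1/4)*(-1*95) = (1*(1/4))*(-95) = (1/4)*(-95) = -95/4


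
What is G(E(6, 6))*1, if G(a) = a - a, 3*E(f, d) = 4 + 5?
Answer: 0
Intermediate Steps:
E(f, d) = 3 (E(f, d) = (4 + 5)/3 = (1/3)*9 = 3)
G(a) = 0
G(E(6, 6))*1 = 0*1 = 0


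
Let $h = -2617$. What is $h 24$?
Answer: $-62808$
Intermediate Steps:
$h 24 = \left(-2617\right) 24 = -62808$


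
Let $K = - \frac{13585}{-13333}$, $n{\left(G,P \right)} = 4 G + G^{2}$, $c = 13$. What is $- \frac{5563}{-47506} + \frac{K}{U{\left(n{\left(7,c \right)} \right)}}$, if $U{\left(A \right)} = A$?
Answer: $\frac{577870263}{4433782486} \approx 0.13033$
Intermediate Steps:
$n{\left(G,P \right)} = G^{2} + 4 G$
$K = \frac{13585}{13333}$ ($K = \left(-13585\right) \left(- \frac{1}{13333}\right) = \frac{13585}{13333} \approx 1.0189$)
$- \frac{5563}{-47506} + \frac{K}{U{\left(n{\left(7,c \right)} \right)}} = - \frac{5563}{-47506} + \frac{13585}{13333 \cdot 7 \left(4 + 7\right)} = \left(-5563\right) \left(- \frac{1}{47506}\right) + \frac{13585}{13333 \cdot 7 \cdot 11} = \frac{5563}{47506} + \frac{13585}{13333 \cdot 77} = \frac{5563}{47506} + \frac{13585}{13333} \cdot \frac{1}{77} = \frac{5563}{47506} + \frac{1235}{93331} = \frac{577870263}{4433782486}$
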